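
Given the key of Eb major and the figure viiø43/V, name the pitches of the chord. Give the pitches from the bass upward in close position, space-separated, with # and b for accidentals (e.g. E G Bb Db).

viiø43/V is a secondary leading-tone chord. The target V is Bb in Eb major; the applied chord is rooted a semitone below, on A.
Building a half-diminished seventh chord on A gives A-C-Eb-G.
With the 43 figure the chord is in second inversion; from the bass Eb upward in close position it reads Eb-G-A-C.

Eb G A C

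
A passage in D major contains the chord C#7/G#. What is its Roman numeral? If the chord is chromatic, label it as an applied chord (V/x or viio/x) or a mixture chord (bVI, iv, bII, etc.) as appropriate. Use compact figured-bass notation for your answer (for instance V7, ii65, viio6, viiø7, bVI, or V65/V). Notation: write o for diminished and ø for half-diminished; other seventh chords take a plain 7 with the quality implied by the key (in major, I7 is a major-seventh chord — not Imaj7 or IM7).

Stacked in thirds the chord is C#-E#-G#-B: a dominant seventh chord on C#.
C# is not a diatonic chord root with this quality in D major, but it lies a perfect fifth above F# (iii), so the chord functions as an applied dominant of iii.
With G# in the bass the chord is in second inversion, so the figured bass is 43.

V43/iii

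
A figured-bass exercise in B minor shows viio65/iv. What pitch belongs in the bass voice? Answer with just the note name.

F#

The applied chord viio65/iv is rooted on D#: D#-F#-A-C.
The figure 65 means first inversion — the third is in the bass.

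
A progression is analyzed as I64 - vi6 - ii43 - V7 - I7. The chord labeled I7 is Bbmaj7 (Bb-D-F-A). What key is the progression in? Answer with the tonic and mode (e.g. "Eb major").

I7 is given as Bb-D-F-A — a major seventh chord with root Bb.
If Bb is scale degree 1 and the mode makes that degree carry a major seventh chord, the tonic is Bb and the mode is major.

Bb major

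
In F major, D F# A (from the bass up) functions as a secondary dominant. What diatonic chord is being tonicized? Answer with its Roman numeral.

ii

The chord is a major triad on D.
A dominant resolves down a perfect fifth: D → G. In F major, G is scale degree 2, i.e. ii.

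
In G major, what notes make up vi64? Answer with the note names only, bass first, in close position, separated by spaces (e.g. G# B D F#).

The numeral's case and figure indicate a minor triad. In G major its root, the sixth degree, is E.
Stacking thirds from E gives E-G-B.
The figured bass 64 indicates second inversion, placing the fifth (B) in the bass: B-E-G.

B E G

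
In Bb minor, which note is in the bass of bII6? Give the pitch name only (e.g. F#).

Eb

bII in Bb minor has root Cb; the chord is Cb-Eb-Gb.
The figure 6 means first inversion — the third is in the bass.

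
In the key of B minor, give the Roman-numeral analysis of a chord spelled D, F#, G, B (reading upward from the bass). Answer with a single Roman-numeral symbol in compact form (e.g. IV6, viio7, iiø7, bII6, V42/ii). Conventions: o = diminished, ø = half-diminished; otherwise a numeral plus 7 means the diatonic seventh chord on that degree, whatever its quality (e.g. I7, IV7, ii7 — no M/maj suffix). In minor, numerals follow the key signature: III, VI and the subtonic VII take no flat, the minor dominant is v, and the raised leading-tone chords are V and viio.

Stacked in thirds the chord is G-B-D-F#: a major seventh chord on G.
In B minor, G is the submediant; the diatonic major seventh chord there is VI7.
With D in the bass the chord is in second inversion, so the figured bass is 43.

VI43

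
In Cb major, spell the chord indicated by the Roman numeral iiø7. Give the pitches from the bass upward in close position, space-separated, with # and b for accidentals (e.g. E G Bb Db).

Db Fb Abb Cb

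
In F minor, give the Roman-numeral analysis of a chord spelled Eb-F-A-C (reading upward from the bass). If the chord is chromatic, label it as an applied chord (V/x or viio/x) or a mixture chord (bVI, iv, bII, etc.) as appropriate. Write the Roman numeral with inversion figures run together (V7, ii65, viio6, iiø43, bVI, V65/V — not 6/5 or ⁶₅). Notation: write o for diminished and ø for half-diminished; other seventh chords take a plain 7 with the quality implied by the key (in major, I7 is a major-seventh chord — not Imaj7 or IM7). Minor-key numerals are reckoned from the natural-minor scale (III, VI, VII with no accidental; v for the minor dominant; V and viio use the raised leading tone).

V42/iv

The pitches F-A-C-Eb form a dominant seventh chord rooted on F.
F is not a diatonic chord root with this quality in F minor, but it lies a perfect fifth above Bb (iv), so the chord functions as an applied dominant of iv.
With Eb in the bass the chord is in third inversion, so the figured bass is 42.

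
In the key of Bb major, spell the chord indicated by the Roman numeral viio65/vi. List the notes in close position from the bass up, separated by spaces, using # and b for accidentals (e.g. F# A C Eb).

viio65/vi is a secondary leading-tone chord. The target vi is G in Bb major; the applied chord is rooted a semitone below, on F#.
Building a fully diminished seventh chord on F# gives F#-A-C-Eb.
With the 65 figure the chord is in first inversion; from the bass A upward in close position it reads A-C-Eb-F#.

A C Eb F#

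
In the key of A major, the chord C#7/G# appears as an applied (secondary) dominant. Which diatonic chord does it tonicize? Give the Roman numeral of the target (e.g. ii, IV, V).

The chord is a dominant seventh chord on C#.
A dominant resolves down a perfect fifth: C# → F#. In A major, F# is scale degree 6, i.e. vi.

vi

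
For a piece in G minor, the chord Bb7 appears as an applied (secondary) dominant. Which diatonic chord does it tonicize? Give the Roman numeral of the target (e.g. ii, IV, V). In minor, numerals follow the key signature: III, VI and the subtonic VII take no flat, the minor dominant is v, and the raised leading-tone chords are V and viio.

VI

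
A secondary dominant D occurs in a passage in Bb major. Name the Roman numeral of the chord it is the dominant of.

vi

The chord is a major triad on D.
A dominant resolves down a perfect fifth: D → G. In Bb major, G is scale degree 6, i.e. vi.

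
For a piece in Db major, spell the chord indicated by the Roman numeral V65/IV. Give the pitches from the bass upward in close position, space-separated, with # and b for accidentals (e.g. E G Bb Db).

F Ab Cb Db

The slash means an applied dominant: we want the dominant of IV. In Db major, IV is Gb major, and its dominant is built on Db.
Building a dominant seventh chord on Db gives Db-F-Ab-Cb.
The figured bass 65 indicates first inversion, placing the third (F) in the bass: F-Ab-Cb-Db.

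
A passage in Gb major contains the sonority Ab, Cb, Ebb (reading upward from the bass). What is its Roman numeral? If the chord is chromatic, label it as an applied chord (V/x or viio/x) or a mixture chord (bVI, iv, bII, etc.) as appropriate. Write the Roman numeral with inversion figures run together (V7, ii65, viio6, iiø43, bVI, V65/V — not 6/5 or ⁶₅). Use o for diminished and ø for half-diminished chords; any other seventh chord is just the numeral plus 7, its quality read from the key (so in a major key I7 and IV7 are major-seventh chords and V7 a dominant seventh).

iio

The pitches Ab-Cb-Ebb form a diminished triad rooted on Ab.
Ab is the second degree of Gb major. This is the diminished supertonic triad, borrowed from the parallel minor.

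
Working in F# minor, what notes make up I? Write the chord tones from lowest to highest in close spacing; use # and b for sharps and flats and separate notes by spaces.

F# A# C#

Scale degree 1 in F# minor is F#; here the chord built on it is altered to a major triad. I is the major tonic (Picardy third), borrowed from the parallel major.
So the chord is F#-A#-C#, a major triad.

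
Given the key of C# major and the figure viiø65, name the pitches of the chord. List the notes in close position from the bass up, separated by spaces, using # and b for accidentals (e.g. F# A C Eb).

D# F# A# B#

The numeral's case and figure indicate a half-diminished seventh chord. In C# major its root, the seventh degree, is B#.
That chord is spelled B#-D#-F#-A#.
The figured bass 65 indicates first inversion, placing the third (D#) in the bass: D#-F#-A#-B#.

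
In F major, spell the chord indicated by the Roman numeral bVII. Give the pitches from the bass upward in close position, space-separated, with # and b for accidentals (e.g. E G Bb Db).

Eb G Bb

bVII is a major triad on the lowered seventh degree (the subtonic), borrowed from the parallel minor. In F major that root is Eb.
So the chord is Eb-G-Bb, a major triad.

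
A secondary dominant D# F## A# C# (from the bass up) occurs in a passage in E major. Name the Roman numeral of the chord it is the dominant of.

The chord is a dominant seventh chord on D#.
A dominant resolves down a perfect fifth: D# → G#. In E major, G# is scale degree 3, i.e. iii.

iii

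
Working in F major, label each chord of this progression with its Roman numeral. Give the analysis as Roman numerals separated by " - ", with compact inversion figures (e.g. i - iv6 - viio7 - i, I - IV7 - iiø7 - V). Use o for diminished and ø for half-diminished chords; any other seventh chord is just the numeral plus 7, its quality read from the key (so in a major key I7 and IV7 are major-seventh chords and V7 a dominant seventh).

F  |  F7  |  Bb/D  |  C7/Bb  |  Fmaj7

I - V7/IV - IV6 - V42 - I7

F: root F is the tonic; major triad there is I.
F7: chromatic; F is V of IV, so V7/IV.
Bb/D: major triad on Bb = scale degree 4 → IV6.
C7/Bb: root C is the dominant; dominant seventh chord there is V42.
Fmaj7: root F is the tonic; major seventh chord there is I7.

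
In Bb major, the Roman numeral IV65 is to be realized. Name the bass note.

G

IV in Bb major has root Eb; the chord is Eb-G-Bb-D.
The figure 65 means first inversion — the third is in the bass.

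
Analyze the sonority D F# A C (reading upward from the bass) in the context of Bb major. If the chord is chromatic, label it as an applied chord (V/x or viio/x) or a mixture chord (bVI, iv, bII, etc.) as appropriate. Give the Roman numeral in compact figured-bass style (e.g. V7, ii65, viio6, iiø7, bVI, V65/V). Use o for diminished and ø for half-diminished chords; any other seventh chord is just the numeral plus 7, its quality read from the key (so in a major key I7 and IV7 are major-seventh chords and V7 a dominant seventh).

V7/vi

The pitches D-F#-A-C form a dominant seventh chord rooted on D.
D is not a diatonic chord root with this quality in Bb major, but it lies a perfect fifth above G (vi), so the chord functions as an applied dominant of vi.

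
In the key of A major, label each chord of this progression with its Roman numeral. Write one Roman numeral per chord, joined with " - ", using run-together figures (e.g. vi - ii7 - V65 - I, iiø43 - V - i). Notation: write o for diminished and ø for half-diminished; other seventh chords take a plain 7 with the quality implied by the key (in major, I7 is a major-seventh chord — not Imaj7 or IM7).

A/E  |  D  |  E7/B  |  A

A/E has root A, degree 1 in A major, so I64.
D: major triad on D = scale degree 4 → IV.
E7/B has root E, degree 5 in A major, so V43.
A: root A is the tonic; major triad there is I.

I64 - IV - V43 - I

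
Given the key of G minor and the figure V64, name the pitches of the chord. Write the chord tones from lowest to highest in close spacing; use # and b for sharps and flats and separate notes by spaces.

A D F#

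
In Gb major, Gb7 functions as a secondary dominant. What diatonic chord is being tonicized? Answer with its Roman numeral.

The chord is a dominant seventh chord on Gb.
A dominant resolves down a perfect fifth: Gb → Cb. In Gb major, Cb is scale degree 4, i.e. IV.

IV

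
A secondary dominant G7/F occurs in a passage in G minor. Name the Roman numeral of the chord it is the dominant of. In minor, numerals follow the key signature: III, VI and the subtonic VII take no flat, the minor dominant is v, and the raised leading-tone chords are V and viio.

iv

The chord is a dominant seventh chord on G.
A dominant resolves down a perfect fifth: G → C. In G minor, C is scale degree 4, i.e. iv.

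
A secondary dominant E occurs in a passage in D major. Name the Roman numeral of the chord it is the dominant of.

V

The chord is a major triad on E.
A dominant resolves down a perfect fifth: E → A. In D major, A is scale degree 5, i.e. V.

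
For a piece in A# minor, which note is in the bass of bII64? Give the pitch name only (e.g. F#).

bII in A# minor has root B; the chord is B-D#-F#.
The figure 64 means second inversion — the fifth is in the bass.

F#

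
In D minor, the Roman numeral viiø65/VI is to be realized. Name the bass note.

The applied chord viiø65/VI is rooted on A: A-C-Eb-G.
The figure 65 means first inversion — the third is in the bass.

C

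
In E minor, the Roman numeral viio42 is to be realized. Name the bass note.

viio in E minor has root D#; the chord is D#-F#-A-C.
The figure 42 means third inversion — the seventh is in the bass.

C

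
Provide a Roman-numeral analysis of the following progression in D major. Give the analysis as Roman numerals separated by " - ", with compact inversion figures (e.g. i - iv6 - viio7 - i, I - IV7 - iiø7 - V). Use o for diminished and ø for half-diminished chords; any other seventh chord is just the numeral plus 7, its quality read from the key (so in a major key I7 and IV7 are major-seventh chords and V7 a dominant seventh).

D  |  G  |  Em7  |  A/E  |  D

I - IV - ii7 - V64 - I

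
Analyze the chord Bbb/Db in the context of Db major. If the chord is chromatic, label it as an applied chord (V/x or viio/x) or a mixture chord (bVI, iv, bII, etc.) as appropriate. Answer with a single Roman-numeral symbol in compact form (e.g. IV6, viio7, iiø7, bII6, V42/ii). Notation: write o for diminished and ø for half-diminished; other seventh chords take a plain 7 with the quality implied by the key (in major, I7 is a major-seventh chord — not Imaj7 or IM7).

bVI6

Stacked in thirds the chord is Bbb-Db-Fb: a major triad on Bbb.
Bbb is the lowered sixth degree of Db major (diatonic 6 would be Bb). This is a major triad on the lowered sixth degree, borrowed from the parallel minor.
With Db in the bass the chord is in first inversion, so the figured bass is 6.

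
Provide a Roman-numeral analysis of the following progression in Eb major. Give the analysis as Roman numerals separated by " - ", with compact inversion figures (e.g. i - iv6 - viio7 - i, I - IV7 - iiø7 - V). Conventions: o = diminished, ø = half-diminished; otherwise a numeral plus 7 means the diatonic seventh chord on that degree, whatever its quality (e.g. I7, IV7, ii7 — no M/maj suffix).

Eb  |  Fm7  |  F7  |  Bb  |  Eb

Eb has root Eb, degree 1 in Eb major, so I.
Fm7: minor seventh chord on F = scale degree 2 → ii7.
F7 is the secondary dominant of V (dominant seventh chord on F): V7/V.
Bb: root Bb is the dominant; major triad there is V.
Eb: major triad on Eb = scale degree 1 → I.

I - ii7 - V7/V - V - I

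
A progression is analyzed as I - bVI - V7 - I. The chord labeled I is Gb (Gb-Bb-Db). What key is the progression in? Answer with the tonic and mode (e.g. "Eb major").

Gb major

The anchor chord is a major triad on Gb, labeled I.
If Gb is scale degree 1 and the mode makes that degree carry a major triad, the tonic is Gb and the mode is major.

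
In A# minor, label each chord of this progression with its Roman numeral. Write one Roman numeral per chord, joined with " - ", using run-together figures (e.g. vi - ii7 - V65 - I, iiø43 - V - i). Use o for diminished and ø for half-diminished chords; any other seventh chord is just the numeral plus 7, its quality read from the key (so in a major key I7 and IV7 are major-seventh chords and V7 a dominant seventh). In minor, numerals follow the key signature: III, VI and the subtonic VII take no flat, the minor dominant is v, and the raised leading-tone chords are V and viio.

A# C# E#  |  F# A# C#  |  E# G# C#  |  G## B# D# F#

A#-C#-E#: root A# is the tonic; minor triad there is i.
F#-A#-C#: major triad on F# = scale degree 6 → VI.
E#-G#-C#: root C# is the mediant; major triad there is III6.
G##-B#-D#-F# has root G##, degree 7 in A# minor, so viio7.

i - VI - III6 - viio7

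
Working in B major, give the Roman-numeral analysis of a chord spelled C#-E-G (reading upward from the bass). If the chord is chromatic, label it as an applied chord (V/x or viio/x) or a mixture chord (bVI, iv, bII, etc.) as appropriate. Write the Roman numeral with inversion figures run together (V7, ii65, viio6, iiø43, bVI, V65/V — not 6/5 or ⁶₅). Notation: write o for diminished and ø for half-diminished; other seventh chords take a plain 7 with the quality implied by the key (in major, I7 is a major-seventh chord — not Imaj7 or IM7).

Stacked in thirds the chord is C#-E-G: a diminished triad on C#.
C# is the second degree of B major. This is the diminished supertonic triad, borrowed from the parallel minor.

iio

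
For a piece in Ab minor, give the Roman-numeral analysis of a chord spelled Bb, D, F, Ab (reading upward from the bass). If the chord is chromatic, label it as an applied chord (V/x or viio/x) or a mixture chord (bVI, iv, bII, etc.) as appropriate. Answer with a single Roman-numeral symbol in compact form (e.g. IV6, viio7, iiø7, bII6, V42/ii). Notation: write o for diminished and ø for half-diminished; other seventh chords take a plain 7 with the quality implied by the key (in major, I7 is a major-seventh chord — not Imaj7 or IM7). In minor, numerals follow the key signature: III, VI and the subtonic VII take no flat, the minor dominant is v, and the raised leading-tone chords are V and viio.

Stacked in thirds the chord is Bb-D-F-Ab: a dominant seventh chord on Bb.
Bb is not a diatonic chord root with this quality in Ab minor, but it lies a perfect fifth above Eb (V), so the chord functions as an applied dominant of V.

V7/V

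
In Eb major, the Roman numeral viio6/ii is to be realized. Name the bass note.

G

The applied chord viio6/ii is rooted on E: E-G-Bb.
The figure 6 means first inversion — the third is in the bass.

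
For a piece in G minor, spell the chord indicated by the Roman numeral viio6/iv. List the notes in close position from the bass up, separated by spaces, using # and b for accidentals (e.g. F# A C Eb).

viio6/iv is a secondary leading-tone chord. The target iv is C in G minor; the applied chord is rooted a semitone below, on B.
Building a diminished triad on B gives B-D-F.
The figured bass 6 indicates first inversion, placing the third (D) in the bass: D-F-B.

D F B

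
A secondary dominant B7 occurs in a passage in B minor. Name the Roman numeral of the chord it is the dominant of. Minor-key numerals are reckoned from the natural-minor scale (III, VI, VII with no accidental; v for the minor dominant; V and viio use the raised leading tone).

iv

The chord is a dominant seventh chord on B.
A dominant resolves down a perfect fifth: B → E. In B minor, E is scale degree 4, i.e. iv.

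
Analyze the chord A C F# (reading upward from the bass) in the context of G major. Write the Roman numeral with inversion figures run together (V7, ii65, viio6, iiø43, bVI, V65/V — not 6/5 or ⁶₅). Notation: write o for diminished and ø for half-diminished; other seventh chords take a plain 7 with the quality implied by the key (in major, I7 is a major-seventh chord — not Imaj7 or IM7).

viio6

Stacked in thirds the chord is F#-A-C: a diminished triad on F#.
F# is scale degree 7 in G major, and a diminished triad on that degree is written viio.
With A in the bass the chord is in first inversion, so the figured bass is 6.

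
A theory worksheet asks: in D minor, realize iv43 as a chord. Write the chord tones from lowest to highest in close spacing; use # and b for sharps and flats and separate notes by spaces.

D F G Bb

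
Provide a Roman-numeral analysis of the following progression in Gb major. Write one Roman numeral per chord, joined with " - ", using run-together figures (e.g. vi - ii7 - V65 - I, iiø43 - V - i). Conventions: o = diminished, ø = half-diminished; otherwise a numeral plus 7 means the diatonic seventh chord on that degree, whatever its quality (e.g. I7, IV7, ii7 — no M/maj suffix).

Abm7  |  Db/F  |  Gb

ii7 - V6 - I

Abm7: minor seventh chord on Ab = scale degree 2 → ii7.
Db/F: root Db is the dominant; major triad there is V6.
Gb: major triad on Gb = scale degree 1 → I.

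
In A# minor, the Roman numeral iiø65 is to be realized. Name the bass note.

D#

iiø in A# minor has root B#; the chord is B#-D#-F#-A#.
The figure 65 means first inversion — the third is in the bass.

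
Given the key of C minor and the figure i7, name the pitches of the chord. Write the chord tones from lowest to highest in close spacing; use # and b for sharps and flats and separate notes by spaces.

In C minor, scale degree 1 is C, and the diatonic chord built there is a minor seventh chord.
Stacking thirds from C gives C-Eb-G-Bb.

C Eb G Bb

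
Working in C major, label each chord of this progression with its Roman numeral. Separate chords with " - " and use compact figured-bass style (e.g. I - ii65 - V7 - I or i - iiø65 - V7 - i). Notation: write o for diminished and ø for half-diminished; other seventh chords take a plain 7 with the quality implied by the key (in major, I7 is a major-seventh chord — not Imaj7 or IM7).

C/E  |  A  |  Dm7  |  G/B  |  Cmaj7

C/E: major triad on C = scale degree 1 → I6.
A: chromatic; A is V of ii, so V/ii.
Dm7: root D is the supertonic; minor seventh chord there is ii7.
G/B has root G, degree 5 in C major, so V6.
Cmaj7 has root C, degree 1 in C major, so I7.

I6 - V/ii - ii7 - V6 - I7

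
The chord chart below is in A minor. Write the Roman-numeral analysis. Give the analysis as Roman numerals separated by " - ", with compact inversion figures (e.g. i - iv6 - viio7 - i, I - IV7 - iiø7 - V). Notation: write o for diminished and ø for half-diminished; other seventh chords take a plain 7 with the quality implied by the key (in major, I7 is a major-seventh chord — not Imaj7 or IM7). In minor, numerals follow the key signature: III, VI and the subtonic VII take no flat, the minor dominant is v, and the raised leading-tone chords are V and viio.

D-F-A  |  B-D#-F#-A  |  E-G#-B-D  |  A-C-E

iv - V7/V - V7 - i

D-F-A: root D is the subdominant; minor triad there is iv.
B-D#-F#-A is the secondary dominant of V (dominant seventh chord on B): V7/V.
E-G#-B-D: dominant seventh chord on E = scale degree 5 → V7.
A-C-E: root A is the tonic; minor triad there is i.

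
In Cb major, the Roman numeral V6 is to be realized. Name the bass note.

Bb

V in Cb major has root Gb; the chord is Gb-Bb-Db.
The figure 6 means first inversion — the third is in the bass.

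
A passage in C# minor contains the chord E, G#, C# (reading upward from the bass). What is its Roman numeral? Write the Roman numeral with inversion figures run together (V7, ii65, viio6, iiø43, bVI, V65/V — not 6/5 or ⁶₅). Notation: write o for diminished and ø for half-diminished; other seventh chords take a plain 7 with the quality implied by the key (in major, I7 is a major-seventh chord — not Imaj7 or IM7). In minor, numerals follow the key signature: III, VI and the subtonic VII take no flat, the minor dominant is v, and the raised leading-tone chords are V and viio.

i6

The pitches C#-E-G# form a minor triad rooted on C#.
C# is scale degree 1 in C# minor, and a minor triad on that degree is written i.
With E in the bass the chord is in first inversion, so the figured bass is 6.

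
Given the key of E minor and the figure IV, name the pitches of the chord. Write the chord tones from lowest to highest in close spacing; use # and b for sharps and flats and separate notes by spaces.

Scale degree 4 in E minor is A; here the chord built on it is altered to a major triad. IV is the major subdominant, borrowed from the parallel major.
So the chord is A-C#-E.

A C# E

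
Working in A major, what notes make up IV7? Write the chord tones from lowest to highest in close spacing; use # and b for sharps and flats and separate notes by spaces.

D F# A C#

In A major, the fourth degree is D, and the diatonic chord built there is a major seventh chord.
Stacking thirds from D gives D-F#-A-C#.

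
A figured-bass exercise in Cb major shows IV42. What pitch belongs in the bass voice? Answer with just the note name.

Eb

IV in Cb major has root Fb; the chord is Fb-Ab-Cb-Eb.
The figure 42 means third inversion — the seventh is in the bass.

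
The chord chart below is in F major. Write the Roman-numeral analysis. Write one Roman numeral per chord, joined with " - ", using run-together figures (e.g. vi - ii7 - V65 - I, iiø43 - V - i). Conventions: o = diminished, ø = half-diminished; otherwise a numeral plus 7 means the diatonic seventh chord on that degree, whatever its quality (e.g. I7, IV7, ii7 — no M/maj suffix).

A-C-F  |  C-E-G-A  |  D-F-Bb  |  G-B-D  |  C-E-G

A-C-F: major triad on F = scale degree 1 → I6.
C-E-G-A: minor seventh chord on A = scale degree 3 → iii65.
D-F-Bb: root Bb is the subdominant; major triad there is IV6.
G-B-D: a major triad on G, the applied dominant of V → V/V.
C-E-G: major triad on C = scale degree 5 → V.

I6 - iii65 - IV6 - V/V - V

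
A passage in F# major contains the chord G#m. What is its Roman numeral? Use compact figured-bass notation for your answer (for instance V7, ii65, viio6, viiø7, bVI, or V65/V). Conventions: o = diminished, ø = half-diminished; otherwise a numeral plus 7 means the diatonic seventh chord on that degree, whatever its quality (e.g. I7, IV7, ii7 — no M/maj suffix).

The pitches G#-B-D# form a minor triad rooted on G#.
G# is scale degree 2 in F# major, and a minor triad on that degree is written ii.

ii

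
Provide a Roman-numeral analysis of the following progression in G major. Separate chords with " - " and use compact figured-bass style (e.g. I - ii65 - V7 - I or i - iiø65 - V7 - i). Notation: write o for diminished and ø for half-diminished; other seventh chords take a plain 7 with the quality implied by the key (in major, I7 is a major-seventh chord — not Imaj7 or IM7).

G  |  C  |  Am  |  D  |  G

I - IV - ii - V - I

G: major triad on G = scale degree 1 → I.
C: root C is the subdominant; major triad there is IV.
Am: root A is the supertonic; minor triad there is ii.
D: major triad on D = scale degree 5 → V.
G has root G, degree 1 in G major, so I.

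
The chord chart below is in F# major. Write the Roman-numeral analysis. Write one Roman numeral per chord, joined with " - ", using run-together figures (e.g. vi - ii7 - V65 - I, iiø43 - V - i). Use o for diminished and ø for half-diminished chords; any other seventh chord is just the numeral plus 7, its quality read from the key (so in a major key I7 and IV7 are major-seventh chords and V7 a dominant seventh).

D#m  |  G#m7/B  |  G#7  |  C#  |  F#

vi - ii65 - V7/V - V - I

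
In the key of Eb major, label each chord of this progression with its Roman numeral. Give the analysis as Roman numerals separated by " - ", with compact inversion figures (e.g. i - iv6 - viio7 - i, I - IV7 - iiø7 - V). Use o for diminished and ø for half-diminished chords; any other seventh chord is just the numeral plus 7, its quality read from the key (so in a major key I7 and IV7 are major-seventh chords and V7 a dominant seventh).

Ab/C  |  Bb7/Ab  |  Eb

IV6 - V42 - I

Ab/C has root Ab, degree 4 in Eb major, so IV6.
Bb7/Ab: root Bb is the dominant; dominant seventh chord there is V42.
Eb: major triad on Eb = scale degree 1 → I.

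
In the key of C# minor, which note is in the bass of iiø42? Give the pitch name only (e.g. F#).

C#

iiø in C# minor has root D#; the chord is D#-F#-A-C#.
The figure 42 means third inversion — the seventh is in the bass.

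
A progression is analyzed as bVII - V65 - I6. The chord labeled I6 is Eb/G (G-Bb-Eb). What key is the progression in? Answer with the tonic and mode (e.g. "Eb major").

I6 is given as G-Bb-Eb — a major triad with root Eb.
If Eb is scale degree 1 and the mode makes that degree carry a major triad, the tonic is Eb and the mode is major.

Eb major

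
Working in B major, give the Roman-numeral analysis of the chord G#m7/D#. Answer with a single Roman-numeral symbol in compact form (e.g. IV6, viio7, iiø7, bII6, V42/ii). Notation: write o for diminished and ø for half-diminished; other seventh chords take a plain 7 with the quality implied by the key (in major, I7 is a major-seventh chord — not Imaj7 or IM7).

vi43

The pitches G#-B-D#-F# form a minor seventh chord rooted on G#.
G# is scale degree 6 in B major, and a minor seventh chord on that degree is written vi7.
With D# in the bass the chord is in second inversion, so the figured bass is 43.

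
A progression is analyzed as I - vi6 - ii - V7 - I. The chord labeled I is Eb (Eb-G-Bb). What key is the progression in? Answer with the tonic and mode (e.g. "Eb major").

The chord Eb is a major triad rooted on Eb; its label is I.
If Eb is scale degree 1 and the mode makes that degree carry a major triad, the tonic is Eb and the mode is major.

Eb major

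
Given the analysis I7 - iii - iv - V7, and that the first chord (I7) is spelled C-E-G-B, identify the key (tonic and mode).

C major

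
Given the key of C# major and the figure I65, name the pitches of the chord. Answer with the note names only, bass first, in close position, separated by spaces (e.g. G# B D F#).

E# G# B# C#

In C# major, scale degree 1 is C#, and the diatonic chord built there is a major seventh chord.
That chord is spelled C#-E#-G#-B#.
With the 65 figure the chord is in first inversion; from the bass E# upward in close position it reads E#-G#-B#-C#.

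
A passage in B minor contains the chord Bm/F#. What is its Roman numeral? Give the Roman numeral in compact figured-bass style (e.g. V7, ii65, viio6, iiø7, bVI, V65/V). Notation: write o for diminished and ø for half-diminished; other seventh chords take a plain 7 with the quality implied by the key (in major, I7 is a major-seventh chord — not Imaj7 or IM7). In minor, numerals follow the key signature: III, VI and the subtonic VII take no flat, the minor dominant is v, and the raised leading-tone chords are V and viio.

i64

Stacked in thirds the chord is B-D-F#: a minor triad on B.
In B minor, B is the tonic; the diatonic minor triad there is i.
With F# in the bass the chord is in second inversion, so the figured bass is 64.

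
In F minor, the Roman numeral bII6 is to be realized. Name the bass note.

Bb

bII in F minor has root Gb; the chord is Gb-Bb-Db.
The figure 6 means first inversion — the third is in the bass.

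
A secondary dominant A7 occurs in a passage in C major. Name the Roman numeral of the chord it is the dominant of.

ii

The chord is a dominant seventh chord on A.
A dominant resolves down a perfect fifth: A → D. In C major, D is scale degree 2, i.e. ii.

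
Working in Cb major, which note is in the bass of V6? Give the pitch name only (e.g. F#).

Bb

V in Cb major has root Gb; the chord is Gb-Bb-Db.
The figure 6 means first inversion — the third is in the bass.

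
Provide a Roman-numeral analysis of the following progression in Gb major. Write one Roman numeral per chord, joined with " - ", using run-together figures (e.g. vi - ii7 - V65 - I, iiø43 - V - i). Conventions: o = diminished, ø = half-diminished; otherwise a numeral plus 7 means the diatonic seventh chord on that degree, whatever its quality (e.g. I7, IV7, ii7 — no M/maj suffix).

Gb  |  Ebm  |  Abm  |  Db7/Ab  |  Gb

I - vi - ii - V43 - I

Gb: root Gb is the tonic; major triad there is I.
Ebm has root Eb, degree 6 in Gb major, so vi.
Abm: minor triad on Ab = scale degree 2 → ii.
Db7/Ab has root Db, degree 5 in Gb major, so V43.
Gb has root Gb, degree 1 in Gb major, so I.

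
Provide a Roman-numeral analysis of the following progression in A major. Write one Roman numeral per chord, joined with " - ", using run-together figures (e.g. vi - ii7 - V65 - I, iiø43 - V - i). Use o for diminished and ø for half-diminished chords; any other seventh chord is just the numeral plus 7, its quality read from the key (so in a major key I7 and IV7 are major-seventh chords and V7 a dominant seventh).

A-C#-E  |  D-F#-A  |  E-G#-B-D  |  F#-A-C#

I - IV - V7 - vi

A-C#-E: major triad on A = scale degree 1 → I.
D-F#-A: major triad on D = scale degree 4 → IV.
E-G#-B-D: dominant seventh chord on E = scale degree 5 → V7.
F#-A-C#: minor triad on F# = scale degree 6 → vi.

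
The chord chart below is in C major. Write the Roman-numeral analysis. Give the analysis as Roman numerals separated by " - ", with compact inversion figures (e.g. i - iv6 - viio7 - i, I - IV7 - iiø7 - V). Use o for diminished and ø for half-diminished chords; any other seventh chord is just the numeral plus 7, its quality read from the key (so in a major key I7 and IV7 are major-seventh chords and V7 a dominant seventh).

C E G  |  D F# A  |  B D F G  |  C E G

I - V/V - V65 - I

C-E-G has root C, degree 1 in C major, so I.
D-F#-A is the secondary dominant of V (major triad on D): V/V.
B-D-F-G: root G is the dominant; dominant seventh chord there is V65.
C-E-G: major triad on C = scale degree 1 → I.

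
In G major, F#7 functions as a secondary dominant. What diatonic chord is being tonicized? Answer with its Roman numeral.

iii

The chord is a dominant seventh chord on F#.
A dominant resolves down a perfect fifth: F# → B. In G major, B is scale degree 3, i.e. iii.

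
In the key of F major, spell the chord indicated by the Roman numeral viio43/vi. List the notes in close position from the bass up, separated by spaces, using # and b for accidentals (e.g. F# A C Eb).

G Bb C# E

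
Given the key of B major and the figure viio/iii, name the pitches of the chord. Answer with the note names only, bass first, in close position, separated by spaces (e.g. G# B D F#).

The slash marks an applied leading-tone chord: viio of iii. In B major, iii is D#, so the leading tone to it is C##, a half step below.
Building a diminished triad on C## gives C##-E#-G#.

C## E# G#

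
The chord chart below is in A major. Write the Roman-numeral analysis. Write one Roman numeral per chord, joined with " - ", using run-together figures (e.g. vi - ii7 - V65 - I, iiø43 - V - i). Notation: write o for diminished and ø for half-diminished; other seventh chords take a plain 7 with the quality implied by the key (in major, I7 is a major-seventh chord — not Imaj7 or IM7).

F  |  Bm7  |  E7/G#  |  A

bVI - ii7 - V65 - I

F: F with this quality isn't in the key; it's bVI, borrowed from the parallel minor.
Bm7: root B is the supertonic; minor seventh chord there is ii7.
E7/G# has root E, degree 5 in A major, so V65.
A: root A is the tonic; major triad there is I.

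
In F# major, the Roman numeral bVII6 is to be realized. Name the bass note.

G#

bVII in F# major has root E; the chord is E-G#-B.
The figure 6 means first inversion — the third is in the bass.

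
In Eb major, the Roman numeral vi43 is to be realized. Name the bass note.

G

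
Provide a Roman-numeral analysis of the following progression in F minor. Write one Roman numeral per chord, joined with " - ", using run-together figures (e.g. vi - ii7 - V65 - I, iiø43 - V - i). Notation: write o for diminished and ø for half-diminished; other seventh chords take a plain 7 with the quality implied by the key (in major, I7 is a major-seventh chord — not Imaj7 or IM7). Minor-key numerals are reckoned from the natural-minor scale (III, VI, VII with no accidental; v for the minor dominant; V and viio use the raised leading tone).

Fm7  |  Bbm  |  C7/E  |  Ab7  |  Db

Fm7 has root F, degree 1 in F minor, so i7.
Bbm: root Bb is the subdominant; minor triad there is iv.
C7/E has root C, degree 5 in F minor, so V65.
Ab7: a dominant seventh chord on Ab, the applied dominant of VI → V7/VI.
Db has root Db, degree 6 in F minor, so VI.

i7 - iv - V65 - V7/VI - VI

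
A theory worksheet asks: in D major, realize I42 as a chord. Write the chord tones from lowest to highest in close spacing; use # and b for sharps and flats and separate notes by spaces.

C# D F# A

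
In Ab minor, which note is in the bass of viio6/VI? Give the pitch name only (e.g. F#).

The applied chord viio6/VI is rooted on Eb: Eb-Gb-Bbb.
The figure 6 means first inversion — the third is in the bass.

Gb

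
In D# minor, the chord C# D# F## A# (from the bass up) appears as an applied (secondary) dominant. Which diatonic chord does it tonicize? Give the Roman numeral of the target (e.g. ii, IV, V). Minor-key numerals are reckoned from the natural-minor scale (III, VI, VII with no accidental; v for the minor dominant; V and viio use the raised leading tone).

iv

The chord is a dominant seventh chord on D#.
A dominant resolves down a perfect fifth: D# → G#. In D# minor, G# is scale degree 4, i.e. iv.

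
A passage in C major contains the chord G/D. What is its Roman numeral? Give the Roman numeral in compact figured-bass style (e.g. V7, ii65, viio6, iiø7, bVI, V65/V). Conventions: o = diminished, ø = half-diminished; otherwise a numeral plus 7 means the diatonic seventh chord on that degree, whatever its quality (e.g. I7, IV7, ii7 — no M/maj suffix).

V64

The pitches G-B-D form a major triad rooted on G.
In C major, G is the dominant; the diatonic major triad there is V.
With D in the bass the chord is in second inversion, so the figured bass is 64.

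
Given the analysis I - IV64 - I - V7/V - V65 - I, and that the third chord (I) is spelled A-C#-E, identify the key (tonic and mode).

A major

The chord A is a major triad rooted on A; its label is I.
If A is scale degree 1 and the mode makes that degree carry a major triad, the tonic is A and the mode is major.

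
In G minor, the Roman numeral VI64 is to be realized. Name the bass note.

Bb

VI in G minor has root Eb; the chord is Eb-G-Bb.
The figure 64 means second inversion — the fifth is in the bass.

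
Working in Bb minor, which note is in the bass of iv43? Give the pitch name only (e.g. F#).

Bb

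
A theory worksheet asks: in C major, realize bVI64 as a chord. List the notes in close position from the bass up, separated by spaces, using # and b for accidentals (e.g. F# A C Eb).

Eb Ab C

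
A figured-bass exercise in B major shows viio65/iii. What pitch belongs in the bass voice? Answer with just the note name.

E#

The applied chord viio65/iii is rooted on C##: C##-E#-G#-B.
The figure 65 means first inversion — the third is in the bass.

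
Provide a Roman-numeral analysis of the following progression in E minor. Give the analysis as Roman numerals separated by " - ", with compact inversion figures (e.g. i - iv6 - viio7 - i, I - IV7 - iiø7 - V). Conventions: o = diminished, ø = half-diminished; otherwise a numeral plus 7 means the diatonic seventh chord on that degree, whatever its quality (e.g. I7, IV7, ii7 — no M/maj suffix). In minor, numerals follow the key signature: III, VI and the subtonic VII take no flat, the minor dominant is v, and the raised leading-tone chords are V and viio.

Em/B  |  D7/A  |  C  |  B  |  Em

i64 - VII43 - VI - V - i

Em/B has root E, degree 1 in E minor, so i64.
D7/A: root D is the subtonic; dominant seventh chord there is VII43.
C: root C is the submediant; major triad there is VI.
B: root B is the dominant; major triad there is V.
Em: minor triad on E = scale degree 1 → i.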